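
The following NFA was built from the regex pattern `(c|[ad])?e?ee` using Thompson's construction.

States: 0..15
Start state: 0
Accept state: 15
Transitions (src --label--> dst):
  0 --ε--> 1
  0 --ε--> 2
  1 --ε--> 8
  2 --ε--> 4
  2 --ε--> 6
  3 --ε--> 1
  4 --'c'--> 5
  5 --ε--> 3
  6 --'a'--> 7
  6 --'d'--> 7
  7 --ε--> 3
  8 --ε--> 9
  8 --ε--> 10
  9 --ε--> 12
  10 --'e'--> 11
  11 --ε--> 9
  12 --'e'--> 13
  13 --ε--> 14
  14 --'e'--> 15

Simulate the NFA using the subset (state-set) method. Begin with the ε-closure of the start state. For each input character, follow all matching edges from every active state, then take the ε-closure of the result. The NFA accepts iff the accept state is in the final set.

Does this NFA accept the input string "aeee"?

Answer: ACCEPT

Derivation:
start: ε-closure({0}) = {0,1,2,4,6,8,9,10,12}
'a' @ 1: {1,3,7,8,9,10,12}
'e' @ 2: {9,11,12,13,14}
'e' @ 3: {13,14,15}  (accept∈set)
'e' @ 4: {15}  (accept∈set)
after full input: {15}  (accept=15 in)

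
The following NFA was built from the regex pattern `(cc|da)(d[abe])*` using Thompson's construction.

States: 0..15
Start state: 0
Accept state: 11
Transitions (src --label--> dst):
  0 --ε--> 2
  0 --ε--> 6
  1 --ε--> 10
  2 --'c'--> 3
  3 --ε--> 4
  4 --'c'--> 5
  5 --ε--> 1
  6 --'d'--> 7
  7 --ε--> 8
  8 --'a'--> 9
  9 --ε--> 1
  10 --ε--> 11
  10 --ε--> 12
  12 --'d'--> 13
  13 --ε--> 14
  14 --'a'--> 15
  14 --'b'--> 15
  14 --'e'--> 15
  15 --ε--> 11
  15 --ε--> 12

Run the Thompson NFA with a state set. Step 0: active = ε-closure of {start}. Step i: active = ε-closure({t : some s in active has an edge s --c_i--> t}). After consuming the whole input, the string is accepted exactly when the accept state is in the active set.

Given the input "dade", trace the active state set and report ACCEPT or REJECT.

Answer: ACCEPT

Steps:
initial (ε-close {0}): {0,2,6}
'd' @ 1: {7,8}
'a' @ 2: {1,9,10,11,12}  ✓accept
'd' @ 3: {13,14}
'e' @ 4: {11,12,15}  ✓accept
final: {11,12,15}; accept 11 in set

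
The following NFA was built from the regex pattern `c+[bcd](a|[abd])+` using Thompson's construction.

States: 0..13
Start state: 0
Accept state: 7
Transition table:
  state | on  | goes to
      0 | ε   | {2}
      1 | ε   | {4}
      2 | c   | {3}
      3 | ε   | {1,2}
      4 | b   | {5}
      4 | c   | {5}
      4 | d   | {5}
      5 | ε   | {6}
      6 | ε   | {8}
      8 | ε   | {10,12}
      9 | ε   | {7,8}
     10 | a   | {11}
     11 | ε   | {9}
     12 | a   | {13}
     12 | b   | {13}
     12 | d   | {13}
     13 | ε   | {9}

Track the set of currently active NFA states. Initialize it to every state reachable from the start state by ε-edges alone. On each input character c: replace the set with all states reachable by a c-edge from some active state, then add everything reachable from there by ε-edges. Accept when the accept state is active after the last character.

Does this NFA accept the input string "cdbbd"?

start: ε-closure({0}) = {0,2}
'c' @ 1: {1,2,3,4}
'd' @ 2: {5,6,8,10,12}
'b' @ 3: {7,8,9,10,12,13}  [accepting]
'b' @ 4: {7,8,9,10,12,13}  [accepting]
'd' @ 5: {7,8,9,10,12,13}  [accepting]
end set {7,8,9,10,12,13} — state 7 in

Answer: ACCEPT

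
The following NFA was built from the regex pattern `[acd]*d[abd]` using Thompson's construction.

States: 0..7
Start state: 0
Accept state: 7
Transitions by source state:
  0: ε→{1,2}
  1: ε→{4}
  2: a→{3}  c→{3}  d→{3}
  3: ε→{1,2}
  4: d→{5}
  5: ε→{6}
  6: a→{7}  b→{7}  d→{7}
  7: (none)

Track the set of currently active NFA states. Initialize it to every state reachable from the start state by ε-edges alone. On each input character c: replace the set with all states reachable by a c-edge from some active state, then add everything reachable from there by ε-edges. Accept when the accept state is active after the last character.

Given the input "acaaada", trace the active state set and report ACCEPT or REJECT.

S₀ = ε-closure({0}) = {0,1,2,4}
'a' @ 1: {1,2,3,4}
'c' @ 2: {1,2,3,4}
'a' @ 3: {1,2,3,4}
'a' @ 4: {1,2,3,4}
'a' @ 5: {1,2,3,4}
'd' @ 6: {1,2,3,4,5,6}
'a' @ 7: {1,2,3,4,7}  [accepting]
final: {1,2,3,4,7}; accept 7 in set

Answer: ACCEPT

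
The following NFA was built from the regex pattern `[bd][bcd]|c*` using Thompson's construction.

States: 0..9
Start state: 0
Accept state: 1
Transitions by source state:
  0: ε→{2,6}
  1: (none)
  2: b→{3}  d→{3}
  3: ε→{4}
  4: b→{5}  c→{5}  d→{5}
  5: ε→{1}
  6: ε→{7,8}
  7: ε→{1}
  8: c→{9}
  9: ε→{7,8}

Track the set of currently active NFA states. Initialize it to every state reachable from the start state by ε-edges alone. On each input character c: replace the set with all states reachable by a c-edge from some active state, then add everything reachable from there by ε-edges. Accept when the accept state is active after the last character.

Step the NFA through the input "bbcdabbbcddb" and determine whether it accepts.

Answer: REJECT

Derivation:
initial (ε-close {0}): {0,1,2,6,7,8}
'b' @ 1: {3,4}
'b' @ 2: {1,5}  ✓accept
'c' @ 3: {}  — no active states
rest 'dabbbcddb' ignored (set empty)
final: {}; accept 1 not in set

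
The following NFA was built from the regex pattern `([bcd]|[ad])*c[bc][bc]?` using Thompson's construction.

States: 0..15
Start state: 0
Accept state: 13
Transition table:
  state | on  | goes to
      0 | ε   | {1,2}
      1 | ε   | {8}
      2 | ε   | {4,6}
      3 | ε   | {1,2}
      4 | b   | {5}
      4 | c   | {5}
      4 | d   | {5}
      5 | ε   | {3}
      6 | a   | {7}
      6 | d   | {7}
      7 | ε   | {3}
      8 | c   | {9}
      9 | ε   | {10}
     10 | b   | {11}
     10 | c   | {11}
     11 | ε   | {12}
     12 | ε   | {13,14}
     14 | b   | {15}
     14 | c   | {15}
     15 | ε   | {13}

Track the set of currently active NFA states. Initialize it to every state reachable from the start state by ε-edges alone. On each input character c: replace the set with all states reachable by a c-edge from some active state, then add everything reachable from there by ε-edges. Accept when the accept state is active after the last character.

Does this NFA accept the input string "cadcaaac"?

Answer: REJECT

Trace:
start: ε-closure({0}) = {0,1,2,4,6,8}
'c' @ 1: {1,2,3,4,5,6,8,9,10}
'a' @ 2: {1,2,3,4,6,7,8}
'd' @ 3: {1,2,3,4,5,6,7,8}
'c' @ 4: {1,2,3,4,5,6,8,9,10}
'a' @ 5: {1,2,3,4,6,7,8}
'a' @ 6: {1,2,3,4,6,7,8}
'a' @ 7: {1,2,3,4,6,7,8}
'c' @ 8: {1,2,3,4,5,6,8,9,10}
end set {1,2,3,4,5,6,8,9,10} — state 13 not in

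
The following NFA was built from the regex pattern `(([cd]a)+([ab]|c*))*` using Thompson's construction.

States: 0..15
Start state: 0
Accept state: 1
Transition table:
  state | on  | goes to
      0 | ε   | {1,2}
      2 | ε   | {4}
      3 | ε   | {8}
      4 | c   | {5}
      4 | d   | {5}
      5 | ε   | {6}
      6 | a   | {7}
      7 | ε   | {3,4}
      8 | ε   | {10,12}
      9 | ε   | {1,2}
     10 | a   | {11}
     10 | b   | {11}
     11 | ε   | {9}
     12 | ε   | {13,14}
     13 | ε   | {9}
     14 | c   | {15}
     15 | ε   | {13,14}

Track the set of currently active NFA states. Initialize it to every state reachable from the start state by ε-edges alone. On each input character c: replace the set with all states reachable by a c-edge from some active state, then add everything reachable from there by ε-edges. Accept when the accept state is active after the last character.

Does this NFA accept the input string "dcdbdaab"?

start: ε-closure({0}) = {0,1,2,4}
'd' @ 1: {5,6}
'c' @ 2: {}  — dead — no transitions
rest 'dbdaab' ignored (set empty)
after full input: {}  (accept=1 not in)

Answer: REJECT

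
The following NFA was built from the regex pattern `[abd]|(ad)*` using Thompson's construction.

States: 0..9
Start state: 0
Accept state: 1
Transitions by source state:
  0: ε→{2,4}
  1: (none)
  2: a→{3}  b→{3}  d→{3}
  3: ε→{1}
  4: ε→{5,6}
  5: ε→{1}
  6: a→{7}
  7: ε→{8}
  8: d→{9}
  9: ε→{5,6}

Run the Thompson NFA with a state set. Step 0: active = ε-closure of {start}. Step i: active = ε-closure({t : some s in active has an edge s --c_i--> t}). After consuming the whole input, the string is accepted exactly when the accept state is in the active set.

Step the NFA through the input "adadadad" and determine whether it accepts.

initial (ε-close {0}): {0,1,2,4,5,6}
'a' @ 1: {1,3,7,8}  (accept∈set)
'd' @ 2: {1,5,6,9}  (accept∈set)
'a' @ 3: {7,8}
'd' @ 4: {1,5,6,9}  (accept∈set)
'a' @ 5: {7,8}
'd' @ 6: {1,5,6,9}  (accept∈set)
'a' @ 7: {7,8}
'd' @ 8: {1,5,6,9}  (accept∈set)
after full input: {1,5,6,9}  (accept=1 in)

Answer: ACCEPT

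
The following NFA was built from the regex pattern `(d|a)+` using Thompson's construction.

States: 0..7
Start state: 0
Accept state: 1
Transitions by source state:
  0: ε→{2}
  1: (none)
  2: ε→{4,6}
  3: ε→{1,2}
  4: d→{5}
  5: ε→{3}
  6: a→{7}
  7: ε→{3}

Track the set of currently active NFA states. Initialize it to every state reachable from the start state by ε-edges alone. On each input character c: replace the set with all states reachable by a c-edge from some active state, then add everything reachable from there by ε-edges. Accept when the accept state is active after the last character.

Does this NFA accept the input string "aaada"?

S₀ = ε-closure({0}) = {0,2,4,6}
'a' @ 1: {1,2,3,4,6,7}  [accepting]
'a' @ 2: {1,2,3,4,6,7}  [accepting]
'a' @ 3: {1,2,3,4,6,7}  [accepting]
'd' @ 4: {1,2,3,4,5,6}  [accepting]
'a' @ 5: {1,2,3,4,6,7}  [accepting]
end set {1,2,3,4,6,7} — state 1 in

Answer: ACCEPT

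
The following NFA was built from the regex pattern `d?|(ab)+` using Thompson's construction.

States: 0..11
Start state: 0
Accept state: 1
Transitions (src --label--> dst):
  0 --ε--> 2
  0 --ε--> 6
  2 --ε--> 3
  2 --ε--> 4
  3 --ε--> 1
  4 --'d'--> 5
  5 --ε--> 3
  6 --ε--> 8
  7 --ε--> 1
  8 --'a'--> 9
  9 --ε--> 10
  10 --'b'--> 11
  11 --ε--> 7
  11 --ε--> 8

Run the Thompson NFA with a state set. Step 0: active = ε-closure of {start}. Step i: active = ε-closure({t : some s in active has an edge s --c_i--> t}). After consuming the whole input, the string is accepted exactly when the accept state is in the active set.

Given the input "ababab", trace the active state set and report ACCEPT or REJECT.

start: ε-closure({0}) = {0,1,2,3,4,6,8}
'a' @ 1: {9,10}
'b' @ 2: {1,7,8,11}  (accept∈set)
'a' @ 3: {9,10}
'b' @ 4: {1,7,8,11}  (accept∈set)
'a' @ 5: {9,10}
'b' @ 6: {1,7,8,11}  (accept∈set)
end set {1,7,8,11} — state 1 in

Answer: ACCEPT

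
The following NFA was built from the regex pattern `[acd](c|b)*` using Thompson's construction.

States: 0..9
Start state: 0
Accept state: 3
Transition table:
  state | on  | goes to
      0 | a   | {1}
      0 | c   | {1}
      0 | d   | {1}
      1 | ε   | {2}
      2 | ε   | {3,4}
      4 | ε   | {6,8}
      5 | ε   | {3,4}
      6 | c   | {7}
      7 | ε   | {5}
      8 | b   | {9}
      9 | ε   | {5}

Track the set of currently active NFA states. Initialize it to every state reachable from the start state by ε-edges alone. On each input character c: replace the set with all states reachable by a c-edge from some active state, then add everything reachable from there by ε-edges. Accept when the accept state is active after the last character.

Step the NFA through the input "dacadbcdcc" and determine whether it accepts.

initial (ε-close {0}): {0}
'd' @ 1: {1,2,3,4,6,8}  [accepting]
'a' @ 2: {}  — state set empty
rest 'cadbcdcc' ignored (set empty)
final: {}; accept 3 not in set

Answer: REJECT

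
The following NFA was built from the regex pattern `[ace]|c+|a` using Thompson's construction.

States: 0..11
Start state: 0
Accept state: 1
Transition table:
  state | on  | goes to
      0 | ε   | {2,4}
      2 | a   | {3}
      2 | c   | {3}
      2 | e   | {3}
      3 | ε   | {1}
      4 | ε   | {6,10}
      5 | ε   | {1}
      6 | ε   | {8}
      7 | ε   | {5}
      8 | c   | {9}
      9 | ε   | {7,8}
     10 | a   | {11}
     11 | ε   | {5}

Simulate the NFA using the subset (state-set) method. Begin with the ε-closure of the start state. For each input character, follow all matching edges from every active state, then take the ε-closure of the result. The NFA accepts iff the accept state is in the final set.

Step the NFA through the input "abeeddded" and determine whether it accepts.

start: ε-closure({0}) = {0,2,4,6,8,10}
'a' @ 1: {1,3,5,11}  (accept∈set)
'b' @ 2: {}  — state set empty
rest 'eeddded' ignored (set empty)
end set {} — state 1 not in

Answer: REJECT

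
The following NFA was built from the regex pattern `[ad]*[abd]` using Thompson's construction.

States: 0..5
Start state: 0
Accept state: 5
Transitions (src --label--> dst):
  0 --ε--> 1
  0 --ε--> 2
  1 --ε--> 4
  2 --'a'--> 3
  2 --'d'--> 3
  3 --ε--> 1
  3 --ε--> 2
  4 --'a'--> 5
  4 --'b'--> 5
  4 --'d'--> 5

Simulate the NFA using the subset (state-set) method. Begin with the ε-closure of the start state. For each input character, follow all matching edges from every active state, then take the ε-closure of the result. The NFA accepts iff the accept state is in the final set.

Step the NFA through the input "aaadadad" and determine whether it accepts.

Answer: ACCEPT

Derivation:
S₀ = ε-closure({0}) = {0,1,2,4}
'a' @ 1: {1,2,3,4,5}  (accept∈set)
'a' @ 2: {1,2,3,4,5}  (accept∈set)
'a' @ 3: {1,2,3,4,5}  (accept∈set)
'd' @ 4: {1,2,3,4,5}  (accept∈set)
'a' @ 5: {1,2,3,4,5}  (accept∈set)
'd' @ 6: {1,2,3,4,5}  (accept∈set)
'a' @ 7: {1,2,3,4,5}  (accept∈set)
'd' @ 8: {1,2,3,4,5}  (accept∈set)
after full input: {1,2,3,4,5}  (accept=5 in)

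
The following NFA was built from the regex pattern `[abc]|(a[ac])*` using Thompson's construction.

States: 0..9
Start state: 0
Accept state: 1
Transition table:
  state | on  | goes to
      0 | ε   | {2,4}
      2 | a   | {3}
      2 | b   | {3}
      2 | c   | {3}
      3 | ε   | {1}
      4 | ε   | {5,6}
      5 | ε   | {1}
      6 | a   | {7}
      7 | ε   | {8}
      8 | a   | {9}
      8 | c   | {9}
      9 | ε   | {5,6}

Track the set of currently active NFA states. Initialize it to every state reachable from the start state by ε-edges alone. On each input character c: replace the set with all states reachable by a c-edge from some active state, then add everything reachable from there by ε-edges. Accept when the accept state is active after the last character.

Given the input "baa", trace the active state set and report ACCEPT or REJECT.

S₀ = ε-closure({0}) = {0,1,2,4,5,6}
'b' @ 1: {1,3}  [accepting]
'a' @ 2: {}  — state set empty
rest 'a' ignored (set empty)
final: {}; accept 1 not in set

Answer: REJECT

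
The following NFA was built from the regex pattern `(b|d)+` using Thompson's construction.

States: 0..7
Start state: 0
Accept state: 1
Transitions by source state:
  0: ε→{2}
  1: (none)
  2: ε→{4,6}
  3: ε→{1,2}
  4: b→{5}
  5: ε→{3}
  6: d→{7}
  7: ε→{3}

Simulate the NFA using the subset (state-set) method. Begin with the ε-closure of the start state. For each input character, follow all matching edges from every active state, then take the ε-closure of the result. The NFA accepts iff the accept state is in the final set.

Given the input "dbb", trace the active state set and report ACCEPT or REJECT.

Answer: ACCEPT

Derivation:
S₀ = ε-closure({0}) = {0,2,4,6}
'd' @ 1: {1,2,3,4,6,7}  ✓accept
'b' @ 2: {1,2,3,4,5,6}  ✓accept
'b' @ 3: {1,2,3,4,5,6}  ✓accept
after full input: {1,2,3,4,5,6}  (accept=1 in)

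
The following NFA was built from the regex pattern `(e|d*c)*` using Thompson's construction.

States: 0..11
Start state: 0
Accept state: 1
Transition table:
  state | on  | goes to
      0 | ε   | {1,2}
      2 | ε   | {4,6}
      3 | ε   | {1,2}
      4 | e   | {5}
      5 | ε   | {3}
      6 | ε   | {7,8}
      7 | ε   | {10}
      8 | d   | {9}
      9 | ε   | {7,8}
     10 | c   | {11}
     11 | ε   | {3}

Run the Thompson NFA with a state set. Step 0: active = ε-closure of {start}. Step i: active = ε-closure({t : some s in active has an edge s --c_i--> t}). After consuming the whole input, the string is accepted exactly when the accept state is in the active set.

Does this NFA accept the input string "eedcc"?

initial (ε-close {0}): {0,1,2,4,6,7,8,10}
'e' @ 1: {1,2,3,4,5,6,7,8,10}  ✓accept
'e' @ 2: {1,2,3,4,5,6,7,8,10}  ✓accept
'd' @ 3: {7,8,9,10}
'c' @ 4: {1,2,3,4,6,7,8,10,11}  ✓accept
'c' @ 5: {1,2,3,4,6,7,8,10,11}  ✓accept
final: {1,2,3,4,6,7,8,10,11}; accept 1 in set

Answer: ACCEPT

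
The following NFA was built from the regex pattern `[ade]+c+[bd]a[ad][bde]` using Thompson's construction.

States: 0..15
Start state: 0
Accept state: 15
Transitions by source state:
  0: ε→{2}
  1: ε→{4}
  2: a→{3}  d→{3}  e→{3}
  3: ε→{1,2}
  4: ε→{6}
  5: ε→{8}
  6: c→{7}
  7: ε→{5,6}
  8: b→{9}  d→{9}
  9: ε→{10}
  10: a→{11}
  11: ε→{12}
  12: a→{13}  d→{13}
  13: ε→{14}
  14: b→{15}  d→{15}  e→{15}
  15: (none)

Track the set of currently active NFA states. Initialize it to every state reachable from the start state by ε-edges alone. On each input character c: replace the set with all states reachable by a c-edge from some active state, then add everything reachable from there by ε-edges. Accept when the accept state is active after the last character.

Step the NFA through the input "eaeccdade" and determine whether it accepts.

S₀ = ε-closure({0}) = {0,2}
'e' @ 1: {1,2,3,4,6}
'a' @ 2: {1,2,3,4,6}
'e' @ 3: {1,2,3,4,6}
'c' @ 4: {5,6,7,8}
'c' @ 5: {5,6,7,8}
'd' @ 6: {9,10}
'a' @ 7: {11,12}
'd' @ 8: {13,14}
'e' @ 9: {15}  (accept∈set)
end set {15} — state 15 in

Answer: ACCEPT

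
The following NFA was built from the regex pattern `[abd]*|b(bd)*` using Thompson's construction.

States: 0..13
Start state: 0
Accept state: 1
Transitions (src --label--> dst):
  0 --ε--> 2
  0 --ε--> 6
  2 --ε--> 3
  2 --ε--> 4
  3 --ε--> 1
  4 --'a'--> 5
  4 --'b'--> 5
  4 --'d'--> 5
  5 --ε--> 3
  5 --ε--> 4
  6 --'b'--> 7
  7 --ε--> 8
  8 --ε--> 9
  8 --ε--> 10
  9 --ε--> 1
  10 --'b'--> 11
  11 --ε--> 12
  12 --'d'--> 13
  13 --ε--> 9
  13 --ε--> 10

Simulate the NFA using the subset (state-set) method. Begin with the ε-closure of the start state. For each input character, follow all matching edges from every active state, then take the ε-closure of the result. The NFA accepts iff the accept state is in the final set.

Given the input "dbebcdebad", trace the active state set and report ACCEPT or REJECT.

S₀ = ε-closure({0}) = {0,1,2,3,4,6}
'd' @ 1: {1,3,4,5}  ✓accept
'b' @ 2: {1,3,4,5}  ✓accept
'e' @ 3: {}  — no active states
rest 'bcdebad' ignored (set empty)
after full input: {}  (accept=1 not in)

Answer: REJECT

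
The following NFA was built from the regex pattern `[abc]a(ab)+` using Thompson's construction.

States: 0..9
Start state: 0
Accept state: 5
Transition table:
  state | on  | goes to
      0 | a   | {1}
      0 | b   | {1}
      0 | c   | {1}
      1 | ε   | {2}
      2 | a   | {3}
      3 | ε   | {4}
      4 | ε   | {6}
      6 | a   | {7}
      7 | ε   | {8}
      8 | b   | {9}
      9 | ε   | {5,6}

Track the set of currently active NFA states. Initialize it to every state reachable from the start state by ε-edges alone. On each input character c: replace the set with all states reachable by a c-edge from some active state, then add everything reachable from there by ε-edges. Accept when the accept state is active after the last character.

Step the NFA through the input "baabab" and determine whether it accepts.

S₀ = ε-closure({0}) = {0}
'b' @ 1: {1,2}
'a' @ 2: {3,4,6}
'a' @ 3: {7,8}
'b' @ 4: {5,6,9}  ✓accept
'a' @ 5: {7,8}
'b' @ 6: {5,6,9}  ✓accept
end set {5,6,9} — state 5 in

Answer: ACCEPT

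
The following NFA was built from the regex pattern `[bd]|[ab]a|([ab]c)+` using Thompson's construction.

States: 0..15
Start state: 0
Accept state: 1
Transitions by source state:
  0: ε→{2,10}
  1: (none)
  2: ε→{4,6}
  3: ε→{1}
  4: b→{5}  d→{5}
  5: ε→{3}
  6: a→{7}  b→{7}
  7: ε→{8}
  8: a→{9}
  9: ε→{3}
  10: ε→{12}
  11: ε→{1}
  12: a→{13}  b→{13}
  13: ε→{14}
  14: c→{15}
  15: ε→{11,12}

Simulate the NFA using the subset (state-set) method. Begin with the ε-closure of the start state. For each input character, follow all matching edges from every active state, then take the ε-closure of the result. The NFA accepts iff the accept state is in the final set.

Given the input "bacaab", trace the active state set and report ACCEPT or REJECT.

Answer: REJECT

Trace:
S₀ = ε-closure({0}) = {0,2,4,6,10,12}
'b' @ 1: {1,3,5,7,8,13,14}  ✓accept
'a' @ 2: {1,3,9}  ✓accept
'c' @ 3: {}  — no active states
rest 'aab' ignored (set empty)
end set {} — state 1 not in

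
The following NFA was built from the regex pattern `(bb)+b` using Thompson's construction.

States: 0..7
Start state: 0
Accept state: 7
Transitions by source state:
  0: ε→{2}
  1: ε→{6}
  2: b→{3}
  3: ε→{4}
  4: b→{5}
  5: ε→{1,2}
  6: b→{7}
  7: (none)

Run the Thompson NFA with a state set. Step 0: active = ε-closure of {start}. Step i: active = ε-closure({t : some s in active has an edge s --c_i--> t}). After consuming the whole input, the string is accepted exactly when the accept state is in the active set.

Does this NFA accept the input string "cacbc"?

Answer: REJECT

Trace:
S₀ = ε-closure({0}) = {0,2}
'c' @ 1: {}  — state set empty
rest 'acbc' ignored (set empty)
final: {}; accept 7 not in set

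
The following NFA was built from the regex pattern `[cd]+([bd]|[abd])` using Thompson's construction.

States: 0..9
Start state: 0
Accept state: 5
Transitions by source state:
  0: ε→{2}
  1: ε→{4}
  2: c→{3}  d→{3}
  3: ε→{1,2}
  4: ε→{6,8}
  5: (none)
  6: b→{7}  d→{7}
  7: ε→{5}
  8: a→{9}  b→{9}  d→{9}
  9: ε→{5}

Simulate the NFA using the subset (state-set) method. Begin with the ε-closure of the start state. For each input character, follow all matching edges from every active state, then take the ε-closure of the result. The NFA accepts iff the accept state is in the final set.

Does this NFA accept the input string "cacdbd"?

S₀ = ε-closure({0}) = {0,2}
'c' @ 1: {1,2,3,4,6,8}
'a' @ 2: {5,9}  ✓accept
'c' @ 3: {}  — dead — no transitions
rest 'dbd' ignored (set empty)
end set {} — state 5 not in

Answer: REJECT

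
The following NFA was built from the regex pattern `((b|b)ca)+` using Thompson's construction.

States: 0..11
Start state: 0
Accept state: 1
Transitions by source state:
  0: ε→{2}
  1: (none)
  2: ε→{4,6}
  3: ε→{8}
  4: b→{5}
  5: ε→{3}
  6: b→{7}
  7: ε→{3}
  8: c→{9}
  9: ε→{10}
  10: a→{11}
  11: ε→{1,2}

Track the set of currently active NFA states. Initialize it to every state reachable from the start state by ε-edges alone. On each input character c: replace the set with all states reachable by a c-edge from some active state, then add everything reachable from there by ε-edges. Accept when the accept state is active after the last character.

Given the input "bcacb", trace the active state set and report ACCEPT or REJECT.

initial (ε-close {0}): {0,2,4,6}
'b' @ 1: {3,5,7,8}
'c' @ 2: {9,10}
'a' @ 3: {1,2,4,6,11}  (accept∈set)
'c' @ 4: {}  — state set empty
rest 'b' ignored (set empty)
final: {}; accept 1 not in set

Answer: REJECT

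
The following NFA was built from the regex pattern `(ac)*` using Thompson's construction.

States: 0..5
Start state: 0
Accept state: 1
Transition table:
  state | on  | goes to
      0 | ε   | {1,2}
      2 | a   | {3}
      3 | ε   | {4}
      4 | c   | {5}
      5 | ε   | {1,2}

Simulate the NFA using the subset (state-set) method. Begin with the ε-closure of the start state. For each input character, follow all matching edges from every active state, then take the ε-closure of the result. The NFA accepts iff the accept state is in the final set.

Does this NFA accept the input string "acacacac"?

S₀ = ε-closure({0}) = {0,1,2}
'a' @ 1: {3,4}
'c' @ 2: {1,2,5}  [accepting]
'a' @ 3: {3,4}
'c' @ 4: {1,2,5}  [accepting]
'a' @ 5: {3,4}
'c' @ 6: {1,2,5}  [accepting]
'a' @ 7: {3,4}
'c' @ 8: {1,2,5}  [accepting]
after full input: {1,2,5}  (accept=1 in)

Answer: ACCEPT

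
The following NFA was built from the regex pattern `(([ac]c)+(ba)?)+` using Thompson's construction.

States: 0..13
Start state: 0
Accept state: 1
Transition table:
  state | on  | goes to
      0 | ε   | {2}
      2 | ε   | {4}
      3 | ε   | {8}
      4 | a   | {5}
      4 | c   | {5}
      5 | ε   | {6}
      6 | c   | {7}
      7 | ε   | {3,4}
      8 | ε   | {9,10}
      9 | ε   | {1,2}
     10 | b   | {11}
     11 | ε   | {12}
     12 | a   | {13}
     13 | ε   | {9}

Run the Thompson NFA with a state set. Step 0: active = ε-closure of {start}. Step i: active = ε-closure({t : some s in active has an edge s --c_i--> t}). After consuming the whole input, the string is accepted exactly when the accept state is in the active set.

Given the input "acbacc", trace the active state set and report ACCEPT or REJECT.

Answer: ACCEPT

Steps:
S₀ = ε-closure({0}) = {0,2,4}
'a' @ 1: {5,6}
'c' @ 2: {1,2,3,4,7,8,9,10}  (accept∈set)
'b' @ 3: {11,12}
'a' @ 4: {1,2,4,9,13}  (accept∈set)
'c' @ 5: {5,6}
'c' @ 6: {1,2,3,4,7,8,9,10}  (accept∈set)
final: {1,2,3,4,7,8,9,10}; accept 1 in set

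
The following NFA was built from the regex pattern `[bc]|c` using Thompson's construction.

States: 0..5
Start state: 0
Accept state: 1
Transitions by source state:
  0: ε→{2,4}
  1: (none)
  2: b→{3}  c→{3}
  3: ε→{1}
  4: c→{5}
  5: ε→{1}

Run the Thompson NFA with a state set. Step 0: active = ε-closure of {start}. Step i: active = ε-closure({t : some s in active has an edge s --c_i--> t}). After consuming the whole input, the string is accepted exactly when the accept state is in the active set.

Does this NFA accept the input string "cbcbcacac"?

initial (ε-close {0}): {0,2,4}
'c' @ 1: {1,3,5}  (accept∈set)
'b' @ 2: {}  — dead — no transitions
rest 'cbcacac' ignored (set empty)
end set {} — state 1 not in

Answer: REJECT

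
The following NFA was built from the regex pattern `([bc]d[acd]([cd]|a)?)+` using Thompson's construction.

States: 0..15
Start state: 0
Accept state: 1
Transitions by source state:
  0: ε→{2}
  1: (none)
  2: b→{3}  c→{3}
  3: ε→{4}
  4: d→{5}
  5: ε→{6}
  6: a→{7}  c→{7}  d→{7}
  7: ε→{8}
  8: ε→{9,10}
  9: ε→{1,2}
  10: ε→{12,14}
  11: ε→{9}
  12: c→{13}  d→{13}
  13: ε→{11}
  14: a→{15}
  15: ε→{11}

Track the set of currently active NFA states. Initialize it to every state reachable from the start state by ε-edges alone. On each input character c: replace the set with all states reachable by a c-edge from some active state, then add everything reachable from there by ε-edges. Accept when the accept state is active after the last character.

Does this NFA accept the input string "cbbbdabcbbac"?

initial (ε-close {0}): {0,2}
'c' @ 1: {3,4}
'b' @ 2: {}  — state set empty
rest 'bbdabcbbac' ignored (set empty)
final: {}; accept 1 not in set

Answer: REJECT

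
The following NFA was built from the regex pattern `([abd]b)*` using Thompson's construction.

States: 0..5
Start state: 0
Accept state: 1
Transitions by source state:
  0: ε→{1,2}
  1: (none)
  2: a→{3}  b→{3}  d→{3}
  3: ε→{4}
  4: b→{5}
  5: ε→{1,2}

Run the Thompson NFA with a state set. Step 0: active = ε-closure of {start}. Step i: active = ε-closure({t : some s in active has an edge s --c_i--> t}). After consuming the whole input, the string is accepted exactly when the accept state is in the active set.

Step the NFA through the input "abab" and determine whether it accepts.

Answer: ACCEPT

Steps:
S₀ = ε-closure({0}) = {0,1,2}
'a' @ 1: {3,4}
'b' @ 2: {1,2,5}  (accept∈set)
'a' @ 3: {3,4}
'b' @ 4: {1,2,5}  (accept∈set)
end set {1,2,5} — state 1 in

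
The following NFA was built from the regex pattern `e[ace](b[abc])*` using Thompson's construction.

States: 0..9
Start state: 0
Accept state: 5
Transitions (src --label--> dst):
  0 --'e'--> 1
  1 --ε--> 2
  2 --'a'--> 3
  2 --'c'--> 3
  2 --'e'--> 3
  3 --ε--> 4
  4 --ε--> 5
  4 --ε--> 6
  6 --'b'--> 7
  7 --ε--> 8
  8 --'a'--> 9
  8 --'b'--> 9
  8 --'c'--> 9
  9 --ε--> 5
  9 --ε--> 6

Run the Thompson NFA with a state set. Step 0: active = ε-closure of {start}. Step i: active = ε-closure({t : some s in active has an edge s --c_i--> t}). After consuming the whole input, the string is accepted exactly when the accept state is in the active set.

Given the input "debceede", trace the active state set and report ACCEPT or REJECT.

Answer: REJECT

Trace:
start: ε-closure({0}) = {0}
'd' @ 1: {}  — no active states
rest 'ebceede' ignored (set empty)
end set {} — state 5 not in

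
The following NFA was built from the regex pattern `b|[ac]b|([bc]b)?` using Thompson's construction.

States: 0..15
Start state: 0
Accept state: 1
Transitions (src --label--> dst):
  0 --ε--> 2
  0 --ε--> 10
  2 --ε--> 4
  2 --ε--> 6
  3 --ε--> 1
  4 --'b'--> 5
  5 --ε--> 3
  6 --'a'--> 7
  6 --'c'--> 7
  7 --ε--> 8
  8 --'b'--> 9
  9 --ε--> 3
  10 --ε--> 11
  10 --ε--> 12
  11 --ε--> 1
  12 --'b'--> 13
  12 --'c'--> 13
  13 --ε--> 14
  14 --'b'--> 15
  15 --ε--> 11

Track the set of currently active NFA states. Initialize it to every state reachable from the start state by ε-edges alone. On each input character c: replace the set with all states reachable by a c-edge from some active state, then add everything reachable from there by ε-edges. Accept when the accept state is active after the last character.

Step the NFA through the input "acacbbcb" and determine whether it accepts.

start: ε-closure({0}) = {0,1,2,4,6,10,11,12}
'a' @ 1: {7,8}
'c' @ 2: {}  — dead — no transitions
rest 'acbbcb' ignored (set empty)
final: {}; accept 1 not in set

Answer: REJECT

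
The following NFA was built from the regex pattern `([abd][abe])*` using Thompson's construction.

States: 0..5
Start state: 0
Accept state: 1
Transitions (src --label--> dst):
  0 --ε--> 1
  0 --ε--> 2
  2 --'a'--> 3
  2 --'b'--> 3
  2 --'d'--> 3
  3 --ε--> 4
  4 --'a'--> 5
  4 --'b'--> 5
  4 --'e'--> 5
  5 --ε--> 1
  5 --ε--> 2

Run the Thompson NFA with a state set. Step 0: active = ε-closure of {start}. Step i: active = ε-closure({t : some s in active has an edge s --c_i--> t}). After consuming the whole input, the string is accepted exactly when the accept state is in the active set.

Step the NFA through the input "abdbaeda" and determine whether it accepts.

initial (ε-close {0}): {0,1,2}
'a' @ 1: {3,4}
'b' @ 2: {1,2,5}  ✓accept
'd' @ 3: {3,4}
'b' @ 4: {1,2,5}  ✓accept
'a' @ 5: {3,4}
'e' @ 6: {1,2,5}  ✓accept
'd' @ 7: {3,4}
'a' @ 8: {1,2,5}  ✓accept
end set {1,2,5} — state 1 in

Answer: ACCEPT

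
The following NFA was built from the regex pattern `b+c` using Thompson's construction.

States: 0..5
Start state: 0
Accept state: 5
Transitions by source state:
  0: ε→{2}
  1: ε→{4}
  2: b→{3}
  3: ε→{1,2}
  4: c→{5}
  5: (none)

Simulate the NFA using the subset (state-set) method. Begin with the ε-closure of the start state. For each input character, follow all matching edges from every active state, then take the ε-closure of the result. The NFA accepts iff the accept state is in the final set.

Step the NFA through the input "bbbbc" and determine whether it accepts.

Answer: ACCEPT

Derivation:
start: ε-closure({0}) = {0,2}
'b' @ 1: {1,2,3,4}
'b' @ 2: {1,2,3,4}
'b' @ 3: {1,2,3,4}
'b' @ 4: {1,2,3,4}
'c' @ 5: {5}  (accept∈set)
after full input: {5}  (accept=5 in)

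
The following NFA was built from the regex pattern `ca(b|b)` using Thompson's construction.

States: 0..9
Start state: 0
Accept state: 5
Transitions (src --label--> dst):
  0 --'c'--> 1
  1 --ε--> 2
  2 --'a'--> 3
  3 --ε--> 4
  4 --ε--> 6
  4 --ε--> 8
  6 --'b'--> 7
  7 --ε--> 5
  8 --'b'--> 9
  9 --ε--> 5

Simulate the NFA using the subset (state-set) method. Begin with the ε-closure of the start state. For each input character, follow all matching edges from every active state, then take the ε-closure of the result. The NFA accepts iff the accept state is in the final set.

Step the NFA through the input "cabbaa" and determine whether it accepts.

start: ε-closure({0}) = {0}
'c' @ 1: {1,2}
'a' @ 2: {3,4,6,8}
'b' @ 3: {5,7,9}  (accept∈set)
'b' @ 4: {}  — no active states
rest 'aa' ignored (set empty)
end set {} — state 5 not in

Answer: REJECT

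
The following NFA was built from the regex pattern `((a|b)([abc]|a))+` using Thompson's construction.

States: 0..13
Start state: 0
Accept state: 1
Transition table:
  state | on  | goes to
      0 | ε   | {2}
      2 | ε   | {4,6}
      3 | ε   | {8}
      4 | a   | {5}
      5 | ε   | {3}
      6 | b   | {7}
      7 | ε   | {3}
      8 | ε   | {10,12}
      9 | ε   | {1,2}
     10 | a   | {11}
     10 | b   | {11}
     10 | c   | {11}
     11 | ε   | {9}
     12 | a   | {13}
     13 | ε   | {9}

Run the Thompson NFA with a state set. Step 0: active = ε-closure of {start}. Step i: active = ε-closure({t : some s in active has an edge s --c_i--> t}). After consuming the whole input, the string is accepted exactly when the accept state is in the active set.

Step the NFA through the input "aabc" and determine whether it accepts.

S₀ = ε-closure({0}) = {0,2,4,6}
'a' @ 1: {3,5,8,10,12}
'a' @ 2: {1,2,4,6,9,11,13}  (accept∈set)
'b' @ 3: {3,7,8,10,12}
'c' @ 4: {1,2,4,6,9,11}  (accept∈set)
final: {1,2,4,6,9,11}; accept 1 in set

Answer: ACCEPT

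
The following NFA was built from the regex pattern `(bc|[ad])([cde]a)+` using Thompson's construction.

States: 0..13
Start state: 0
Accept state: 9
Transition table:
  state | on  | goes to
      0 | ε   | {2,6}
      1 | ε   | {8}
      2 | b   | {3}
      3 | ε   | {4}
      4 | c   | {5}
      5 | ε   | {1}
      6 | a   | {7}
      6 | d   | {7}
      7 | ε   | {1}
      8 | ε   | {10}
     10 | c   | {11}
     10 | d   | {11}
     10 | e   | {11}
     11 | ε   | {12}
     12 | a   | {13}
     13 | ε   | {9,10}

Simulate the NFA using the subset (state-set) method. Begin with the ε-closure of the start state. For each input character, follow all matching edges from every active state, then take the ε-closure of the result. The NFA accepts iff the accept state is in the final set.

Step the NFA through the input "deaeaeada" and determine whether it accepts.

initial (ε-close {0}): {0,2,6}
'd' @ 1: {1,7,8,10}
'e' @ 2: {11,12}
'a' @ 3: {9,10,13}  ✓accept
'e' @ 4: {11,12}
'a' @ 5: {9,10,13}  ✓accept
'e' @ 6: {11,12}
'a' @ 7: {9,10,13}  ✓accept
'd' @ 8: {11,12}
'a' @ 9: {9,10,13}  ✓accept
final: {9,10,13}; accept 9 in set

Answer: ACCEPT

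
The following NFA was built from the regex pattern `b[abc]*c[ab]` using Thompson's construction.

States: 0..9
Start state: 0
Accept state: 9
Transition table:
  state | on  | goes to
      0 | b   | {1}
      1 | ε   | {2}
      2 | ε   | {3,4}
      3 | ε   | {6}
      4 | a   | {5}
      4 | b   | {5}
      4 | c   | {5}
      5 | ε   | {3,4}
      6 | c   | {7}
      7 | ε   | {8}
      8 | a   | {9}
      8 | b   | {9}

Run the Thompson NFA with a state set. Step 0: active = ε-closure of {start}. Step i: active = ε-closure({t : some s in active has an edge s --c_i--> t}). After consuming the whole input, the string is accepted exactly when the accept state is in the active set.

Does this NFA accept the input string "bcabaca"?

Answer: ACCEPT

Steps:
S₀ = ε-closure({0}) = {0}
'b' @ 1: {1,2,3,4,6}
'c' @ 2: {3,4,5,6,7,8}
'a' @ 3: {3,4,5,6,9}  (accept∈set)
'b' @ 4: {3,4,5,6}
'a' @ 5: {3,4,5,6}
'c' @ 6: {3,4,5,6,7,8}
'a' @ 7: {3,4,5,6,9}  (accept∈set)
end set {3,4,5,6,9} — state 9 in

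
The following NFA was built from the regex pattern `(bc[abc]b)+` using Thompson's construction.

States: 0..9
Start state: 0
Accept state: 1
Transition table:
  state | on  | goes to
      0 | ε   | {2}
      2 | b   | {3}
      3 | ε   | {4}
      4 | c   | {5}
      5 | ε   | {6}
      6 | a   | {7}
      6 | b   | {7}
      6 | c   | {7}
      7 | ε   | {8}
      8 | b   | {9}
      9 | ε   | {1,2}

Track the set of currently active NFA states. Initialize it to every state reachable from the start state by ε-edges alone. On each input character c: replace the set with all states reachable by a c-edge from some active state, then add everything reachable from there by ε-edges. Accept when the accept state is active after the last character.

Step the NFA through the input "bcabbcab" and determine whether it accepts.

S₀ = ε-closure({0}) = {0,2}
'b' @ 1: {3,4}
'c' @ 2: {5,6}
'a' @ 3: {7,8}
'b' @ 4: {1,2,9}  ✓accept
'b' @ 5: {3,4}
'c' @ 6: {5,6}
'a' @ 7: {7,8}
'b' @ 8: {1,2,9}  ✓accept
final: {1,2,9}; accept 1 in set

Answer: ACCEPT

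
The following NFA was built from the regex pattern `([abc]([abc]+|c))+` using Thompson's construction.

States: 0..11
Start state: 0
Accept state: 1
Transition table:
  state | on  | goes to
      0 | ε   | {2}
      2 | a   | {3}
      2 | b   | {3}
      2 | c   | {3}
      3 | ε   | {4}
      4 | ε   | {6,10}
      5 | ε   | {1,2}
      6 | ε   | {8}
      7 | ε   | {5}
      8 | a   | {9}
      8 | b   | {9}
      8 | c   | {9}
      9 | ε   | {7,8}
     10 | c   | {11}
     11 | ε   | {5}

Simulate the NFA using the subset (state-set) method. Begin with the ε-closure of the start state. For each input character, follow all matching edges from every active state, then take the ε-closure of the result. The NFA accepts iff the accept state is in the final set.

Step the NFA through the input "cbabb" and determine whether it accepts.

Answer: ACCEPT

Trace:
start: ε-closure({0}) = {0,2}
'c' @ 1: {3,4,6,8,10}
'b' @ 2: {1,2,5,7,8,9}  [accepting]
'a' @ 3: {1,2,3,4,5,6,7,8,9,10}  [accepting]
'b' @ 4: {1,2,3,4,5,6,7,8,9,10}  [accepting]
'b' @ 5: {1,2,3,4,5,6,7,8,9,10}  [accepting]
end set {1,2,3,4,5,6,7,8,9,10} — state 1 in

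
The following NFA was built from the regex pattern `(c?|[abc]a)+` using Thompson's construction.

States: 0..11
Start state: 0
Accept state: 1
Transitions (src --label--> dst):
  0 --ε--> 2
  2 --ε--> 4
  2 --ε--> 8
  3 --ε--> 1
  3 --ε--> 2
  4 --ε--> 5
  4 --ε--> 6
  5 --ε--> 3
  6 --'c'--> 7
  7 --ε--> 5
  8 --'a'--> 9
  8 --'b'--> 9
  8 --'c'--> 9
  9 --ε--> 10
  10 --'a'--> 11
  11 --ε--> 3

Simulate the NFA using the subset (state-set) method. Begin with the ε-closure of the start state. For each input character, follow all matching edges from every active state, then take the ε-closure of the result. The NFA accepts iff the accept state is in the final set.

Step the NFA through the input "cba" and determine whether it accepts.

S₀ = ε-closure({0}) = {0,1,2,3,4,5,6,8}
'c' @ 1: {1,2,3,4,5,6,7,8,9,10}  (accept∈set)
'b' @ 2: {9,10}
'a' @ 3: {1,2,3,4,5,6,8,11}  (accept∈set)
after full input: {1,2,3,4,5,6,8,11}  (accept=1 in)

Answer: ACCEPT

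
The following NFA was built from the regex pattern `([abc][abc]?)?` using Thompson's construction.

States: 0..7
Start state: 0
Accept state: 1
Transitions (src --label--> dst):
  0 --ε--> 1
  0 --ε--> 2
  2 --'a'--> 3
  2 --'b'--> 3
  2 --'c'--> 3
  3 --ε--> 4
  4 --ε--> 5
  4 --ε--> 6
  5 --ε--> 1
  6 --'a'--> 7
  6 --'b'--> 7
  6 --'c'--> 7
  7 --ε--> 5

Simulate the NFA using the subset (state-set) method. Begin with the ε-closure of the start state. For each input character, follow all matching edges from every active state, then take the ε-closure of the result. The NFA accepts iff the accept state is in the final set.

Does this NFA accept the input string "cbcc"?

Answer: REJECT

Steps:
start: ε-closure({0}) = {0,1,2}
'c' @ 1: {1,3,4,5,6}  (accept∈set)
'b' @ 2: {1,5,7}  (accept∈set)
'c' @ 3: {}  — no active states
rest 'c' ignored (set empty)
after full input: {}  (accept=1 not in)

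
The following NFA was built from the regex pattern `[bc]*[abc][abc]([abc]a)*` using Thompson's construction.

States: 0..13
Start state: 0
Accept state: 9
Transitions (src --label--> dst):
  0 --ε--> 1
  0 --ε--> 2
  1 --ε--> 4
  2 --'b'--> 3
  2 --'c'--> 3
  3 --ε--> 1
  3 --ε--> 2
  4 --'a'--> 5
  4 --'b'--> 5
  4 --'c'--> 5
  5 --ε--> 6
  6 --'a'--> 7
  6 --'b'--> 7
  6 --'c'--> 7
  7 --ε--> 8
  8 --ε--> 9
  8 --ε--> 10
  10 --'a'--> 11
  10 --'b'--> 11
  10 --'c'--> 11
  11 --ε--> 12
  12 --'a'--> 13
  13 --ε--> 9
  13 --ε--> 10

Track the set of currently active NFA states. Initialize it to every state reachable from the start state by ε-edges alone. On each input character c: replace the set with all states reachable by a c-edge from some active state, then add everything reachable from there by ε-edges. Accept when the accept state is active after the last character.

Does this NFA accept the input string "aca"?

Answer: REJECT

Derivation:
S₀ = ε-closure({0}) = {0,1,2,4}
'a' @ 1: {5,6}
'c' @ 2: {7,8,9,10}  [accepting]
'a' @ 3: {11,12}
end set {11,12} — state 9 not in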